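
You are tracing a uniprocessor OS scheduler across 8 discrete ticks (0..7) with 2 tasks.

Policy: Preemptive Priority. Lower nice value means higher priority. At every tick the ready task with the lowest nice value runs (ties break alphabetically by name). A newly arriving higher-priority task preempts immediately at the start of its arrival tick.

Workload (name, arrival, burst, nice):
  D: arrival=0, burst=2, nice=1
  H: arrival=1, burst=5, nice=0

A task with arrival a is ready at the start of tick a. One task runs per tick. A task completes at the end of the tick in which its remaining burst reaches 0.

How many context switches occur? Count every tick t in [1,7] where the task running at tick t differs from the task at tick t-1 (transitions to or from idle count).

t=0: ready={D} → run D
t=1: ready={D,H} → run H
t=2: ready={D,H} → run H
t=3: ready={D,H} → run H
t=4: ready={D,H} → run H
t=5: ready={D,H} → run H
t=6: ready={D} → run D
t=7: (idle)

context switches = 3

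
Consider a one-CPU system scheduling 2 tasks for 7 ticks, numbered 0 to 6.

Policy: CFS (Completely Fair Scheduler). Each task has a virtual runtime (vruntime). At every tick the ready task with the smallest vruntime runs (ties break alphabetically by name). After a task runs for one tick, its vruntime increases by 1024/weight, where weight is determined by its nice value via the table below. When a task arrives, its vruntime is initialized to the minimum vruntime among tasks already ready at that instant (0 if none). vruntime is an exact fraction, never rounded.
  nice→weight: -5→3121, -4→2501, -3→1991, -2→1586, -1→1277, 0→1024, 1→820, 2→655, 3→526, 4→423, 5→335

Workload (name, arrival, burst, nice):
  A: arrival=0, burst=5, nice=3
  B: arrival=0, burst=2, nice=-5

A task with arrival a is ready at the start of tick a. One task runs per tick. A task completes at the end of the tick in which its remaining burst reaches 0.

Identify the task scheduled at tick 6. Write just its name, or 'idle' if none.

t=0: vr[A=0 B=0] → run A
t=1: vr[A=512/263 B=0] → run B
t=2: vr[A=512/263 B=1024/3121] → run B
t=3: vr[A=512/263] → run A
t=4: vr[A=1024/263] → run A
t=5: vr[A=1536/263] → run A
t=6: vr[A=2048/263] → run A

running at tick 6 = A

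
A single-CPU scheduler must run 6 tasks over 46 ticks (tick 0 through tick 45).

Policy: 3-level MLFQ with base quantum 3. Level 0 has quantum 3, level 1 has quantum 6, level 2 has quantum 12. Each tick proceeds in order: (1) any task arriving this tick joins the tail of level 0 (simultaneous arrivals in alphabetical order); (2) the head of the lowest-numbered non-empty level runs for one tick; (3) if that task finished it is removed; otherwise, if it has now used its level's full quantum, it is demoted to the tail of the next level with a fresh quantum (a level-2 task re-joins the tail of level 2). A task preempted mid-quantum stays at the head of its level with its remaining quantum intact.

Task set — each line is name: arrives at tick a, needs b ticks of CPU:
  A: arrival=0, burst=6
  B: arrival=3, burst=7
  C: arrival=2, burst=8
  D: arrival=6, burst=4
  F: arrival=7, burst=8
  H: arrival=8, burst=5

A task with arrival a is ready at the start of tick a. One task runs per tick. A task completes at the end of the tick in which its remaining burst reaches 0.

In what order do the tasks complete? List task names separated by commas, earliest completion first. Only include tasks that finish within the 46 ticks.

completion order = A, C, B, D, F, H

t=0: L0/L1/L2 = A/-/- → run A
t=1: L0/L1/L2 = A/-/- → run A
t=2: L0/L1/L2 = AC/-/- → run A
t=3: L0/L1/L2 = CB/A/- → run C
t=4: L0/L1/L2 = CB/A/- → run C
t=5: L0/L1/L2 = CB/A/- → run C
t=6: L0/L1/L2 = BD/AC/- → run B
t=7: L0/L1/L2 = BDF/AC/- → run B
t=8: L0/L1/L2 = BDFH/AC/- → run B
t=9: L0/L1/L2 = DFH/ACB/- → run D
t=10: L0/L1/L2 = DFH/ACB/- → run D
t=11: L0/L1/L2 = DFH/ACB/- → run D
t=12: L0/L1/L2 = FH/ACBD/- → run F
t=13: L0/L1/L2 = FH/ACBD/- → run F
t=14: L0/L1/L2 = FH/ACBD/- → run F
t=15: L0/L1/L2 = H/ACBDF/- → run H
t=16: L0/L1/L2 = H/ACBDF/- → run H
t=17: L0/L1/L2 = H/ACBDF/- → run H
t=18: L0/L1/L2 = -/ACBDFH/- → run A
t=19: L0/L1/L2 = -/ACBDFH/- → run A
t=20: L0/L1/L2 = -/ACBDFH/- → run A
t=21: L0/L1/L2 = -/CBDFH/- → run C
t=22: L0/L1/L2 = -/CBDFH/- → run C
t=23: L0/L1/L2 = -/CBDFH/- → run C
t=24: L0/L1/L2 = -/CBDFH/- → run C
t=25: L0/L1/L2 = -/CBDFH/- → run C
t=26: L0/L1/L2 = -/BDFH/- → run B
t=27: L0/L1/L2 = -/BDFH/- → run B
t=28: L0/L1/L2 = -/BDFH/- → run B
t=29: L0/L1/L2 = -/BDFH/- → run B
t=30: L0/L1/L2 = -/DFH/- → run D
t=31: L0/L1/L2 = -/FH/- → run F
t=32: L0/L1/L2 = -/FH/- → run F
t=33: L0/L1/L2 = -/FH/- → run F
t=34: L0/L1/L2 = -/FH/- → run F
t=35: L0/L1/L2 = -/FH/- → run F
t=36: L0/L1/L2 = -/H/- → run H
t=37: L0/L1/L2 = -/H/- → run H
t=38: (idle)
t=39: (idle)
t=40: (idle)
t=41: (idle)
t=42: (idle)
t=43: (idle)
t=44: (idle)
t=45: (idle)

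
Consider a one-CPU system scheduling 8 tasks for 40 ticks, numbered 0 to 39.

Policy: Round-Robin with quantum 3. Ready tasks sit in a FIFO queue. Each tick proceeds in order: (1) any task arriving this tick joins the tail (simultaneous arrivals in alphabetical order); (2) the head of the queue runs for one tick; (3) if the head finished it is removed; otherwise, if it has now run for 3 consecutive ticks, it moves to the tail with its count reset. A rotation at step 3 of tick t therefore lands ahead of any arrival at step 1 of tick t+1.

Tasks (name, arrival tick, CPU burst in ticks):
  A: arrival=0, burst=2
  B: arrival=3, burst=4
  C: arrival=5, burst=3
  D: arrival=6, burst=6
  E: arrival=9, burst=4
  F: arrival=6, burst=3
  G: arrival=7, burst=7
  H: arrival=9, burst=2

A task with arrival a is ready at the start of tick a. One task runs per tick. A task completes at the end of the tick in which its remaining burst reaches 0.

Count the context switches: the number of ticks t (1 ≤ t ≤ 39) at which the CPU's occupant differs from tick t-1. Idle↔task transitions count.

t=0: queue=[A] q_used=0 → run A
t=1: queue=[A] q_used=1 → run A
t=2: (idle)
t=3: queue=[B] q_used=0 → run B
t=4: queue=[B] q_used=1 → run B
t=5: queue=[B,C] q_used=2 → run B
t=6: queue=[C,B,D,F] q_used=0 → run C
t=7: queue=[C,B,D,F,G] q_used=1 → run C
t=8: queue=[C,B,D,F,G] q_used=2 → run C
t=9: queue=[B,D,F,G,E,H] q_used=0 → run B
t=10: queue=[D,F,G,E,H] q_used=0 → run D
t=11: queue=[D,F,G,E,H] q_used=1 → run D
t=12: queue=[D,F,G,E,H] q_used=2 → run D
t=13: queue=[F,G,E,H,D] q_used=0 → run F
t=14: queue=[F,G,E,H,D] q_used=1 → run F
t=15: queue=[F,G,E,H,D] q_used=2 → run F
t=16: queue=[G,E,H,D] q_used=0 → run G
t=17: queue=[G,E,H,D] q_used=1 → run G
t=18: queue=[G,E,H,D] q_used=2 → run G
t=19: queue=[E,H,D,G] q_used=0 → run E
t=20: queue=[E,H,D,G] q_used=1 → run E
t=21: queue=[E,H,D,G] q_used=2 → run E
t=22: queue=[H,D,G,E] q_used=0 → run H
t=23: queue=[H,D,G,E] q_used=1 → run H
t=24: queue=[D,G,E] q_used=0 → run D
t=25: queue=[D,G,E] q_used=1 → run D
t=26: queue=[D,G,E] q_used=2 → run D
t=27: queue=[G,E] q_used=0 → run G
t=28: queue=[G,E] q_used=1 → run G
t=29: queue=[G,E] q_used=2 → run G
t=30: queue=[E,G] q_used=0 → run E
t=31: queue=[G] q_used=0 → run G
t=32: (idle)
t=33: (idle)
t=34: (idle)
t=35: (idle)
t=36: (idle)
t=37: (idle)
t=38: (idle)
t=39: (idle)

context switches = 14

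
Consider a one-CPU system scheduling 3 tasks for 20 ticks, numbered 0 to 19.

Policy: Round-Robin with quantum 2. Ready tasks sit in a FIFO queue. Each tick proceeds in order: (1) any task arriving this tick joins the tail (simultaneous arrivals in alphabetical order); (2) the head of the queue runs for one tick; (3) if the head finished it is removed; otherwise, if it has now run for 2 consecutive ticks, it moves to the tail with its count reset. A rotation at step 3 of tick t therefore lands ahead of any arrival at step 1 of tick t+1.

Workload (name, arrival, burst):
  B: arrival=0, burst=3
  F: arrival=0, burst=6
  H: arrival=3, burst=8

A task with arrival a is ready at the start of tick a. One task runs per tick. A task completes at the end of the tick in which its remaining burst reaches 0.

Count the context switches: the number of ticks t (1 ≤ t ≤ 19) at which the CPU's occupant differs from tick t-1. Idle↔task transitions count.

t=0: queue=[B,F] q_used=0 → run B
t=1: queue=[B,F] q_used=1 → run B
t=2: queue=[F,B] q_used=0 → run F
t=3: queue=[F,B,H] q_used=1 → run F
t=4: queue=[B,H,F] q_used=0 → run B
t=5: queue=[H,F] q_used=0 → run H
t=6: queue=[H,F] q_used=1 → run H
t=7: queue=[F,H] q_used=0 → run F
t=8: queue=[F,H] q_used=1 → run F
t=9: queue=[H,F] q_used=0 → run H
t=10: queue=[H,F] q_used=1 → run H
t=11: queue=[F,H] q_used=0 → run F
t=12: queue=[F,H] q_used=1 → run F
t=13: queue=[H] q_used=0 → run H
t=14: queue=[H] q_used=1 → run H
t=15: queue=[H] q_used=0 → run H
t=16: queue=[H] q_used=1 → run H
t=17: (idle)
t=18: (idle)
t=19: (idle)

context switches = 8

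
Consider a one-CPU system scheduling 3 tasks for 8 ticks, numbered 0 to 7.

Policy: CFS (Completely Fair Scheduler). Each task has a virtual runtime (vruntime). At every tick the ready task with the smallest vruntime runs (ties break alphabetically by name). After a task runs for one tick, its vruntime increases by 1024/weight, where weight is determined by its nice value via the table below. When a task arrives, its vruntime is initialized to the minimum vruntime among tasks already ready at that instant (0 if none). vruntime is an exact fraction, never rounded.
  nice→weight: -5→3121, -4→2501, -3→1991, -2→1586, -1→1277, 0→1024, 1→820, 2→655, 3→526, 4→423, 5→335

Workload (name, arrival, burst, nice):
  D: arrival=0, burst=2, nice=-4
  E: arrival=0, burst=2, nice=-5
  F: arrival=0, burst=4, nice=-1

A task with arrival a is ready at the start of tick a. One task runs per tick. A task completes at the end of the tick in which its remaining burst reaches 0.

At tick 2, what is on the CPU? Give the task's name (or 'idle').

t=0: vr[D=0 E=0 F=0] → run D
t=1: vr[D=1024/2501 E=0 F=0] → run E
t=2: vr[D=1024/2501 E=1024/3121 F=0] → run F
t=3: vr[D=1024/2501 E=1024/3121 F=1024/1277] → run E
t=4: vr[D=1024/2501 F=1024/1277] → run D
t=5: vr[F=1024/1277] → run F
t=6: vr[F=2048/1277] → run F
t=7: vr[F=3072/1277] → run F

running at tick 2 = F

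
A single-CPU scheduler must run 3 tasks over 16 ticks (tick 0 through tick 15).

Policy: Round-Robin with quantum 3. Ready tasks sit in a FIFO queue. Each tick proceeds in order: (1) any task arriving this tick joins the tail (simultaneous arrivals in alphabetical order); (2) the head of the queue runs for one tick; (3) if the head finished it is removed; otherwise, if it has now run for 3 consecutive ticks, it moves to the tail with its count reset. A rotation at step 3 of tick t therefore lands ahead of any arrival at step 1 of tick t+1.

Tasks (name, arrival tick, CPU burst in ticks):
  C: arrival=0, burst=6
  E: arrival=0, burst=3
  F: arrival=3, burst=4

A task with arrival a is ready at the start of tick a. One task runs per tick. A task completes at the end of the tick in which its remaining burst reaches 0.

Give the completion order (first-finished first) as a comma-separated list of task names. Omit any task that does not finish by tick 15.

t=0: queue=[C,E] q_used=0 → run C
t=1: queue=[C,E] q_used=1 → run C
t=2: queue=[C,E] q_used=2 → run C
t=3: queue=[E,C,F] q_used=0 → run E
t=4: queue=[E,C,F] q_used=1 → run E
t=5: queue=[E,C,F] q_used=2 → run E
t=6: queue=[C,F] q_used=0 → run C
t=7: queue=[C,F] q_used=1 → run C
t=8: queue=[C,F] q_used=2 → run C
t=9: queue=[F] q_used=0 → run F
t=10: queue=[F] q_used=1 → run F
t=11: queue=[F] q_used=2 → run F
t=12: queue=[F] q_used=0 → run F
t=13: (idle)
t=14: (idle)
t=15: (idle)

completion order = E, C, F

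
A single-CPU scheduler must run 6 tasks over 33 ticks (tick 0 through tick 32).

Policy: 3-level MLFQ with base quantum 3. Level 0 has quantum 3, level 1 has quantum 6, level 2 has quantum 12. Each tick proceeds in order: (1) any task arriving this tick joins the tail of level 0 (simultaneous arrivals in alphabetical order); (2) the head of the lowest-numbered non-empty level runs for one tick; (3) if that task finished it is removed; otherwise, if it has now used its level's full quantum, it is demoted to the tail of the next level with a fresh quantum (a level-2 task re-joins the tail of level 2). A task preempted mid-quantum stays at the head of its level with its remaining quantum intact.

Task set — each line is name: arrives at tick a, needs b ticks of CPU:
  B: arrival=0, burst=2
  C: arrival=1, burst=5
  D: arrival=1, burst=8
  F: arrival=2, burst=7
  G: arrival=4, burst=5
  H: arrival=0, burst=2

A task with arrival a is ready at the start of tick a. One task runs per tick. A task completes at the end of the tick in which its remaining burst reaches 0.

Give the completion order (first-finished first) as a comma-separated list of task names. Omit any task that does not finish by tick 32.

completion order = B, H, C, D, F, G

t=0: L0/L1/L2 = BH/-/- → run B
t=1: L0/L1/L2 = BHCD/-/- → run B
t=2: L0/L1/L2 = HCDF/-/- → run H
t=3: L0/L1/L2 = HCDF/-/- → run H
t=4: L0/L1/L2 = CDFG/-/- → run C
t=5: L0/L1/L2 = CDFG/-/- → run C
t=6: L0/L1/L2 = CDFG/-/- → run C
t=7: L0/L1/L2 = DFG/C/- → run D
t=8: L0/L1/L2 = DFG/C/- → run D
t=9: L0/L1/L2 = DFG/C/- → run D
t=10: L0/L1/L2 = FG/CD/- → run F
t=11: L0/L1/L2 = FG/CD/- → run F
t=12: L0/L1/L2 = FG/CD/- → run F
t=13: L0/L1/L2 = G/CDF/- → run G
t=14: L0/L1/L2 = G/CDF/- → run G
t=15: L0/L1/L2 = G/CDF/- → run G
t=16: L0/L1/L2 = -/CDFG/- → run C
t=17: L0/L1/L2 = -/CDFG/- → run C
t=18: L0/L1/L2 = -/DFG/- → run D
t=19: L0/L1/L2 = -/DFG/- → run D
t=20: L0/L1/L2 = -/DFG/- → run D
t=21: L0/L1/L2 = -/DFG/- → run D
t=22: L0/L1/L2 = -/DFG/- → run D
t=23: L0/L1/L2 = -/FG/- → run F
t=24: L0/L1/L2 = -/FG/- → run F
t=25: L0/L1/L2 = -/FG/- → run F
t=26: L0/L1/L2 = -/FG/- → run F
t=27: L0/L1/L2 = -/G/- → run G
t=28: L0/L1/L2 = -/G/- → run G
t=29: (idle)
t=30: (idle)
t=31: (idle)
t=32: (idle)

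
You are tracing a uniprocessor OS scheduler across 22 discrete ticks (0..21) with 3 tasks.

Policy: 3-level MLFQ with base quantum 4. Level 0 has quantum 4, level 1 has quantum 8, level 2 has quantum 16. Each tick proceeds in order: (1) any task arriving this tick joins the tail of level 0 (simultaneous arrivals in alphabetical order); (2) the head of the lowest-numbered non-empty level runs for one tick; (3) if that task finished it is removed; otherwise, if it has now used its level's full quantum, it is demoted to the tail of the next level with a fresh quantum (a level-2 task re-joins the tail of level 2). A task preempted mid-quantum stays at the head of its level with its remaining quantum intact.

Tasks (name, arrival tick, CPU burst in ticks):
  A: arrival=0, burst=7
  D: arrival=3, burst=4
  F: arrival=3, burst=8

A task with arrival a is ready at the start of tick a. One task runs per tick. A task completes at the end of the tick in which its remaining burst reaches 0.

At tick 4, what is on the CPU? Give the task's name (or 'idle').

t=0: L0/L1/L2 = A/-/- → run A
t=1: L0/L1/L2 = A/-/- → run A
t=2: L0/L1/L2 = A/-/- → run A
t=3: L0/L1/L2 = ADF/-/- → run A
t=4: L0/L1/L2 = DF/A/- → run D
t=5: L0/L1/L2 = DF/A/- → run D
t=6: L0/L1/L2 = DF/A/- → run D
t=7: L0/L1/L2 = DF/A/- → run D
t=8: L0/L1/L2 = F/A/- → run F
t=9: L0/L1/L2 = F/A/- → run F
t=10: L0/L1/L2 = F/A/- → run F
t=11: L0/L1/L2 = F/A/- → run F
t=12: L0/L1/L2 = -/AF/- → run A
t=13: L0/L1/L2 = -/AF/- → run A
t=14: L0/L1/L2 = -/AF/- → run A
t=15: L0/L1/L2 = -/F/- → run F
t=16: L0/L1/L2 = -/F/- → run F
t=17: L0/L1/L2 = -/F/- → run F
t=18: L0/L1/L2 = -/F/- → run F
t=19: (idle)
t=20: (idle)
t=21: (idle)

running at tick 4 = D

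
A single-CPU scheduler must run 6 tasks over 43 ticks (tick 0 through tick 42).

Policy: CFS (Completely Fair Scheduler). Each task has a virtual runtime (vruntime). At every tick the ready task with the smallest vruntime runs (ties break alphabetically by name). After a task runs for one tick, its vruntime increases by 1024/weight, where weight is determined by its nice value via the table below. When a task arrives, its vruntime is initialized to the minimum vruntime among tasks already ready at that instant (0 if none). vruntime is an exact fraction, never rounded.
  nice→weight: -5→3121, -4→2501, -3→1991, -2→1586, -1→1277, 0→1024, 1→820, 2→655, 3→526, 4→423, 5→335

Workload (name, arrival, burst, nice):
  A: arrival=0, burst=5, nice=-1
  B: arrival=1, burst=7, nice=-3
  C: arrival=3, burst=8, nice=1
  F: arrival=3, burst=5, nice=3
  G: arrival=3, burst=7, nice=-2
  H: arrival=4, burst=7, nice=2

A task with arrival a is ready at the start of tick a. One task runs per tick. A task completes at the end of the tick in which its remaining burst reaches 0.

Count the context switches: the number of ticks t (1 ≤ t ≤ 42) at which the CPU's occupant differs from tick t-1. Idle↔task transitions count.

t=0: vr[A=0] → run A
t=1: vr[A=1024/1277 B=1024/1277] → run A
t=2: vr[A=2048/1277 B=1024/1277] → run B
t=3: vr[A=2048/1277 B=3346432/2542507 C=3346432/2542507 F=3346432/2542507 G=3346432/2542507] → run B
t=4: vr[A=2048/1277 B=4654080/2542507 C=3346432/2542507 F=3346432/2542507 G=3346432/2542507 H=3346432/2542507] → run C
t=5: vr[A=2048/1277 B=4654080/2542507 C=1336900352/521213935 F=3346432/2542507 G=3346432/2542507 H=3346432/2542507] → run F
t=6: vr[A=2048/1277 B=4654080/2542507 C=1336900352/521213935 F=2181875200/668679341 G=3346432/2542507 H=3346432/2542507] → run G
t=7: vr[A=2048/1277 B=4654080/2542507 C=1336900352/521213935 F=2181875200/668679341 G=3955484160/2016208051 H=3346432/2542507] → run H
t=8: vr[A=2048/1277 B=4654080/2542507 C=1336900352/521213935 F=2181875200/668679341 G=3955484160/2016208051 H=4795440128/1665342085] → run A
t=9: vr[A=3072/1277 B=4654080/2542507 C=1336900352/521213935 F=2181875200/668679341 G=3955484160/2016208051 H=4795440128/1665342085] → run B
t=10: vr[A=3072/1277 B=5961728/2542507 C=1336900352/521213935 F=2181875200/668679341 G=3955484160/2016208051 H=4795440128/1665342085] → run G
t=11: vr[A=3072/1277 B=5961728/2542507 C=1336900352/521213935 F=2181875200/668679341 G=5257247744/2016208051 H=4795440128/1665342085] → run B
t=12: vr[A=3072/1277 B=7269376/2542507 C=1336900352/521213935 F=2181875200/668679341 G=5257247744/2016208051 H=4795440128/1665342085] → run A
t=13: vr[A=4096/1277 B=7269376/2542507 C=1336900352/521213935 F=2181875200/668679341 G=5257247744/2016208051 H=4795440128/1665342085] → run C
t=14: vr[A=4096/1277 B=7269376/2542507 C=1987782144/521213935 F=2181875200/668679341 G=5257247744/2016208051 H=4795440128/1665342085] → run G
t=15: vr[A=4096/1277 B=7269376/2542507 C=1987782144/521213935 F=2181875200/668679341 G=6559011328/2016208051 H=4795440128/1665342085] → run B
t=16: vr[A=4096/1277 B=8577024/2542507 C=1987782144/521213935 F=2181875200/668679341 G=6559011328/2016208051 H=4795440128/1665342085] → run H
t=17: vr[A=4096/1277 B=8577024/2542507 C=1987782144/521213935 F=2181875200/668679341 G=6559011328/2016208051 H=7398967296/1665342085] → run A
t=18: vr[B=8577024/2542507 C=1987782144/521213935 F=2181875200/668679341 G=6559011328/2016208051 H=7398967296/1665342085] → run G
t=19: vr[B=8577024/2542507 C=1987782144/521213935 F=2181875200/668679341 G=7860774912/2016208051 H=7398967296/1665342085] → run F
t=20: vr[B=8577024/2542507 C=1987782144/521213935 F=3483638784/668679341 G=7860774912/2016208051 H=7398967296/1665342085] → run B
t=21: vr[B=9884672/2542507 C=1987782144/521213935 F=3483638784/668679341 G=7860774912/2016208051 H=7398967296/1665342085] → run C
t=22: vr[B=9884672/2542507 C=2638663936/521213935 F=3483638784/668679341 G=7860774912/2016208051 H=7398967296/1665342085] → run B
t=23: vr[C=2638663936/521213935 F=3483638784/668679341 G=7860774912/2016208051 H=7398967296/1665342085] → run G
t=24: vr[C=2638663936/521213935 F=3483638784/668679341 G=9162538496/2016208051 H=7398967296/1665342085] → run H
t=25: vr[C=2638663936/521213935 F=3483638784/668679341 G=9162538496/2016208051 H=10002494464/1665342085] → run G
t=26: vr[C=2638663936/521213935 F=3483638784/668679341 G=10464302080/2016208051 H=10002494464/1665342085] → run C
t=27: vr[C=3289545728/521213935 F=3483638784/668679341 G=10464302080/2016208051 H=10002494464/1665342085] → run G
t=28: vr[C=3289545728/521213935 F=3483638784/668679341 H=10002494464/1665342085] → run F
t=29: vr[C=3289545728/521213935 F=4785402368/668679341 H=10002494464/1665342085] → run H
t=30: vr[C=3289545728/521213935 F=4785402368/668679341 H=12606021632/1665342085] → run C
t=31: vr[C=788085504/104242787 F=4785402368/668679341 H=12606021632/1665342085] → run F
t=32: vr[C=788085504/104242787 F=6087165952/668679341 H=12606021632/1665342085] → run C
t=33: vr[C=4591309312/521213935 F=6087165952/668679341 H=12606021632/1665342085] → run H
t=34: vr[C=4591309312/521213935 F=6087165952/668679341 H=3041909760/333068417] → run C
t=35: vr[C=5242191104/521213935 F=6087165952/668679341 H=3041909760/333068417] → run F
t=36: vr[C=5242191104/521213935 H=3041909760/333068417] → run H
t=37: vr[C=5242191104/521213935 H=17813075968/1665342085] → run C
t=38: vr[H=17813075968/1665342085] → run H
t=39: (idle)
t=40: (idle)
t=41: (idle)
t=42: (idle)

context switches = 37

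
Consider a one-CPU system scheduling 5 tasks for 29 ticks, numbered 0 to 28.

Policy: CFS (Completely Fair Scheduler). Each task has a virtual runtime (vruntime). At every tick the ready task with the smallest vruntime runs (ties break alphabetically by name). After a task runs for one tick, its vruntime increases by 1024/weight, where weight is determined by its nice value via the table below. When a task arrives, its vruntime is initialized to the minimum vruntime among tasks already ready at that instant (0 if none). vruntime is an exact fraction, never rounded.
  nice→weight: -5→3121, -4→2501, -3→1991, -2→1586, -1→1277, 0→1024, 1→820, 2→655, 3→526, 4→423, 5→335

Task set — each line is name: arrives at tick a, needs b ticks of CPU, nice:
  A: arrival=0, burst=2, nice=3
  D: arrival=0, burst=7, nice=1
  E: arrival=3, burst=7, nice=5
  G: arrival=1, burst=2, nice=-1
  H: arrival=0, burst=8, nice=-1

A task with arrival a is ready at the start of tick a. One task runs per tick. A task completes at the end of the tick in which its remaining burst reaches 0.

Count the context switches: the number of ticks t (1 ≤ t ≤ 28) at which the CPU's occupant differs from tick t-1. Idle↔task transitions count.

context switches = 21

t=0: vr[A=0 D=0 H=0] → run A
t=1: vr[A=512/263 D=0 G=0 H=0] → run D
t=2: vr[A=512/263 D=256/205 G=0 H=0] → run G
t=3: vr[A=512/263 D=256/205 E=0 G=1024/1277 H=0] → run E
t=4: vr[A=512/263 D=256/205 E=1024/335 G=1024/1277 H=0] → run H
t=5: vr[A=512/263 D=256/205 E=1024/335 G=1024/1277 H=1024/1277] → run G
t=6: vr[A=512/263 D=256/205 E=1024/335 H=1024/1277] → run H
t=7: vr[A=512/263 D=256/205 E=1024/335 H=2048/1277] → run D
t=8: vr[A=512/263 D=512/205 E=1024/335 H=2048/1277] → run H
t=9: vr[A=512/263 D=512/205 E=1024/335 H=3072/1277] → run A
t=10: vr[D=512/205 E=1024/335 H=3072/1277] → run H
t=11: vr[D=512/205 E=1024/335 H=4096/1277] → run D
t=12: vr[D=768/205 E=1024/335 H=4096/1277] → run E
t=13: vr[D=768/205 E=2048/335 H=4096/1277] → run H
t=14: vr[D=768/205 E=2048/335 H=5120/1277] → run D
t=15: vr[D=1024/205 E=2048/335 H=5120/1277] → run H
t=16: vr[D=1024/205 E=2048/335 H=6144/1277] → run H
t=17: vr[D=1024/205 E=2048/335 H=7168/1277] → run D
t=18: vr[D=256/41 E=2048/335 H=7168/1277] → run H
t=19: vr[D=256/41 E=2048/335] → run E
t=20: vr[D=256/41 E=3072/335] → run D
t=21: vr[D=1536/205 E=3072/335] → run D
t=22: vr[E=3072/335] → run E
t=23: vr[E=4096/335] → run E
t=24: vr[E=1024/67] → run E
t=25: vr[E=6144/335] → run E
t=26: (idle)
t=27: (idle)
t=28: (idle)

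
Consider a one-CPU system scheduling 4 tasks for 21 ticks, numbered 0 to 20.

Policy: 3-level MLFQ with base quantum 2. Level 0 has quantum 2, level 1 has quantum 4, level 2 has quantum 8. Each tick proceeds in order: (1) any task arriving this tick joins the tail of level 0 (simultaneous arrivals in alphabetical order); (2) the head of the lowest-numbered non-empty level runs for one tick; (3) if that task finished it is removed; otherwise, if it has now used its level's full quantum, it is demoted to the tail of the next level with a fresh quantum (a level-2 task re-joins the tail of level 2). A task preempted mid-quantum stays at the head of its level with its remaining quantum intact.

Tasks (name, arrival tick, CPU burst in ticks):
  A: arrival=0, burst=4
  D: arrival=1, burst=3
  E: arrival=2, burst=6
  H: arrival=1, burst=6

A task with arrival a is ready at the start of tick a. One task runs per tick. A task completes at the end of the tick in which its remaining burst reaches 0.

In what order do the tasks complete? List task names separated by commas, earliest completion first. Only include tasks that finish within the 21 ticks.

completion order = A, D, H, E

t=0: L0/L1/L2 = A/-/- → run A
t=1: L0/L1/L2 = ADH/-/- → run A
t=2: L0/L1/L2 = DHE/A/- → run D
t=3: L0/L1/L2 = DHE/A/- → run D
t=4: L0/L1/L2 = HE/AD/- → run H
t=5: L0/L1/L2 = HE/AD/- → run H
t=6: L0/L1/L2 = E/ADH/- → run E
t=7: L0/L1/L2 = E/ADH/- → run E
t=8: L0/L1/L2 = -/ADHE/- → run A
t=9: L0/L1/L2 = -/ADHE/- → run A
t=10: L0/L1/L2 = -/DHE/- → run D
t=11: L0/L1/L2 = -/HE/- → run H
t=12: L0/L1/L2 = -/HE/- → run H
t=13: L0/L1/L2 = -/HE/- → run H
t=14: L0/L1/L2 = -/HE/- → run H
t=15: L0/L1/L2 = -/E/- → run E
t=16: L0/L1/L2 = -/E/- → run E
t=17: L0/L1/L2 = -/E/- → run E
t=18: L0/L1/L2 = -/E/- → run E
t=19: (idle)
t=20: (idle)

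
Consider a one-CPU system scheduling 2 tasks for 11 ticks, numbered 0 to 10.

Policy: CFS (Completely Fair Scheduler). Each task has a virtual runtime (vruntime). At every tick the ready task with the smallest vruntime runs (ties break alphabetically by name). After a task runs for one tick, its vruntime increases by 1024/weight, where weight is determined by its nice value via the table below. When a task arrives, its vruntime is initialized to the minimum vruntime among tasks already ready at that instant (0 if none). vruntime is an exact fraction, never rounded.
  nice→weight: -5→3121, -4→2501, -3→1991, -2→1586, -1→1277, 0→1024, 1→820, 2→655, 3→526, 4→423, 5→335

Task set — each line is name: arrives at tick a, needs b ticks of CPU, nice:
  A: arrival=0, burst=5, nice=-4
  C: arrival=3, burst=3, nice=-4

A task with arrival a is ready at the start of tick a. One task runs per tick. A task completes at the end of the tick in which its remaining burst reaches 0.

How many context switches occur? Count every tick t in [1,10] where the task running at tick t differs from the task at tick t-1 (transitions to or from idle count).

t=0: vr[A=0] → run A
t=1: vr[A=1024/2501] → run A
t=2: vr[A=2048/2501] → run A
t=3: vr[A=3072/2501 C=3072/2501] → run A
t=4: vr[A=4096/2501 C=3072/2501] → run C
t=5: vr[A=4096/2501 C=4096/2501] → run A
t=6: vr[C=4096/2501] → run C
t=7: vr[C=5120/2501] → run C
t=8: (idle)
t=9: (idle)
t=10: (idle)

context switches = 4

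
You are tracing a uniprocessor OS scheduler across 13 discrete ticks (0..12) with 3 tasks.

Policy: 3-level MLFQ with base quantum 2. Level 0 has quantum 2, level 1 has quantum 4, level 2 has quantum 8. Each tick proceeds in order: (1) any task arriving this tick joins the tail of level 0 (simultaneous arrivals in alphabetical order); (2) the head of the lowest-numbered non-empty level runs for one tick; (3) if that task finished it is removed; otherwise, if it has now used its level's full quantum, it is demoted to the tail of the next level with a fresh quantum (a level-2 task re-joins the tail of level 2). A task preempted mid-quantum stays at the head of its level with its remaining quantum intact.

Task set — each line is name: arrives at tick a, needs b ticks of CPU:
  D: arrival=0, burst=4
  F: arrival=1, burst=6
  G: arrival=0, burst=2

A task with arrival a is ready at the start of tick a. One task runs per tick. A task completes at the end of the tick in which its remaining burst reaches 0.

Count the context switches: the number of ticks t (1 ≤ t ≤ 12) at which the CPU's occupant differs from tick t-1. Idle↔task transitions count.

context switches = 5

t=0: L0/L1/L2 = DG/-/- → run D
t=1: L0/L1/L2 = DGF/-/- → run D
t=2: L0/L1/L2 = GF/D/- → run G
t=3: L0/L1/L2 = GF/D/- → run G
t=4: L0/L1/L2 = F/D/- → run F
t=5: L0/L1/L2 = F/D/- → run F
t=6: L0/L1/L2 = -/DF/- → run D
t=7: L0/L1/L2 = -/DF/- → run D
t=8: L0/L1/L2 = -/F/- → run F
t=9: L0/L1/L2 = -/F/- → run F
t=10: L0/L1/L2 = -/F/- → run F
t=11: L0/L1/L2 = -/F/- → run F
t=12: (idle)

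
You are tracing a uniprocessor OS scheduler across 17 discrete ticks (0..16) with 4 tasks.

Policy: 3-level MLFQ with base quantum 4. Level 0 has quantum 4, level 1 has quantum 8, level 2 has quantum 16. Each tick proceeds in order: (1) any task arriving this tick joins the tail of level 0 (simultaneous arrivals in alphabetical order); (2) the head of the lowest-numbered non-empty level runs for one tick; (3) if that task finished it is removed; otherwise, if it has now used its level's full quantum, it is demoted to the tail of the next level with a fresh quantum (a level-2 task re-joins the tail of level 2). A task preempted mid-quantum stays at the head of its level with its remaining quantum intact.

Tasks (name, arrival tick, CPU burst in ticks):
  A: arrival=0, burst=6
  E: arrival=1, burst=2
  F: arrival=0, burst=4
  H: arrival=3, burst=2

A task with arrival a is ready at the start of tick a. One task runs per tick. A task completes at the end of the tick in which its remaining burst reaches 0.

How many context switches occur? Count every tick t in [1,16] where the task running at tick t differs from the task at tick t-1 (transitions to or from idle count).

t=0: L0/L1/L2 = AF/-/- → run A
t=1: L0/L1/L2 = AFE/-/- → run A
t=2: L0/L1/L2 = AFE/-/- → run A
t=3: L0/L1/L2 = AFEH/-/- → run A
t=4: L0/L1/L2 = FEH/A/- → run F
t=5: L0/L1/L2 = FEH/A/- → run F
t=6: L0/L1/L2 = FEH/A/- → run F
t=7: L0/L1/L2 = FEH/A/- → run F
t=8: L0/L1/L2 = EH/A/- → run E
t=9: L0/L1/L2 = EH/A/- → run E
t=10: L0/L1/L2 = H/A/- → run H
t=11: L0/L1/L2 = H/A/- → run H
t=12: L0/L1/L2 = -/A/- → run A
t=13: L0/L1/L2 = -/A/- → run A
t=14: (idle)
t=15: (idle)
t=16: (idle)

context switches = 5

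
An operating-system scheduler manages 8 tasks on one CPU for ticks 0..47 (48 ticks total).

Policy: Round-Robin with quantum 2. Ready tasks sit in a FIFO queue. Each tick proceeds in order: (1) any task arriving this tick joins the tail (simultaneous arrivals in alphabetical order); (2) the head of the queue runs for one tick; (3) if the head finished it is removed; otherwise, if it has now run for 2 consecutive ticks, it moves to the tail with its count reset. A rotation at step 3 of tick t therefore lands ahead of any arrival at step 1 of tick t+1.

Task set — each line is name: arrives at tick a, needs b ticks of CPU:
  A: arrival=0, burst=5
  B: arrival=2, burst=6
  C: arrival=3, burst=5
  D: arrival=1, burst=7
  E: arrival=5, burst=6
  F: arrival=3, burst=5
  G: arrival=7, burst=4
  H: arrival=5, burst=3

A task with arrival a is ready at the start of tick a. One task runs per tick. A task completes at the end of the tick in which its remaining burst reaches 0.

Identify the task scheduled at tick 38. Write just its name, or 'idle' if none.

running at tick 38 = D

t=0: queue=[A] q_used=0 → run A
t=1: queue=[A,D] q_used=1 → run A
t=2: queue=[D,A,B] q_used=0 → run D
t=3: queue=[D,A,B,C,F] q_used=1 → run D
t=4: queue=[A,B,C,F,D] q_used=0 → run A
t=5: queue=[A,B,C,F,D,E,H] q_used=1 → run A
t=6: queue=[B,C,F,D,E,H,A] q_used=0 → run B
t=7: queue=[B,C,F,D,E,H,A,G] q_used=1 → run B
t=8: queue=[C,F,D,E,H,A,G,B] q_used=0 → run C
t=9: queue=[C,F,D,E,H,A,G,B] q_used=1 → run C
t=10: queue=[F,D,E,H,A,G,B,C] q_used=0 → run F
t=11: queue=[F,D,E,H,A,G,B,C] q_used=1 → run F
t=12: queue=[D,E,H,A,G,B,C,F] q_used=0 → run D
t=13: queue=[D,E,H,A,G,B,C,F] q_used=1 → run D
t=14: queue=[E,H,A,G,B,C,F,D] q_used=0 → run E
t=15: queue=[E,H,A,G,B,C,F,D] q_used=1 → run E
t=16: queue=[H,A,G,B,C,F,D,E] q_used=0 → run H
t=17: queue=[H,A,G,B,C,F,D,E] q_used=1 → run H
t=18: queue=[A,G,B,C,F,D,E,H] q_used=0 → run A
t=19: queue=[G,B,C,F,D,E,H] q_used=0 → run G
t=20: queue=[G,B,C,F,D,E,H] q_used=1 → run G
t=21: queue=[B,C,F,D,E,H,G] q_used=0 → run B
t=22: queue=[B,C,F,D,E,H,G] q_used=1 → run B
t=23: queue=[C,F,D,E,H,G,B] q_used=0 → run C
t=24: queue=[C,F,D,E,H,G,B] q_used=1 → run C
t=25: queue=[F,D,E,H,G,B,C] q_used=0 → run F
t=26: queue=[F,D,E,H,G,B,C] q_used=1 → run F
t=27: queue=[D,E,H,G,B,C,F] q_used=0 → run D
t=28: queue=[D,E,H,G,B,C,F] q_used=1 → run D
t=29: queue=[E,H,G,B,C,F,D] q_used=0 → run E
t=30: queue=[E,H,G,B,C,F,D] q_used=1 → run E
t=31: queue=[H,G,B,C,F,D,E] q_used=0 → run H
t=32: queue=[G,B,C,F,D,E] q_used=0 → run G
t=33: queue=[G,B,C,F,D,E] q_used=1 → run G
t=34: queue=[B,C,F,D,E] q_used=0 → run B
t=35: queue=[B,C,F,D,E] q_used=1 → run B
t=36: queue=[C,F,D,E] q_used=0 → run C
t=37: queue=[F,D,E] q_used=0 → run F
t=38: queue=[D,E] q_used=0 → run D
t=39: queue=[E] q_used=0 → run E
t=40: queue=[E] q_used=1 → run E
t=41: (idle)
t=42: (idle)
t=43: (idle)
t=44: (idle)
t=45: (idle)
t=46: (idle)
t=47: (idle)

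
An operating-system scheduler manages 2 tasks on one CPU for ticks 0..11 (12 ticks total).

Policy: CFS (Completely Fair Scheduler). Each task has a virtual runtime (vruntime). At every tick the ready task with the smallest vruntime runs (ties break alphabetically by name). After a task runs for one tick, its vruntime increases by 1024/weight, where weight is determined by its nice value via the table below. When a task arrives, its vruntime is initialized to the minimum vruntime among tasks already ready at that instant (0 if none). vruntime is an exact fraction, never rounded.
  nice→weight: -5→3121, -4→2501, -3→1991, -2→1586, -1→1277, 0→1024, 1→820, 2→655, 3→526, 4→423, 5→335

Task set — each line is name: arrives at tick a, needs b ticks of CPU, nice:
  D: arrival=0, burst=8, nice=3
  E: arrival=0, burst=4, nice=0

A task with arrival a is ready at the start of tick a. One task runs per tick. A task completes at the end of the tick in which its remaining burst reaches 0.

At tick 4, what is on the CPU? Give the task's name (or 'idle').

running at tick 4 = E

t=0: vr[D=0 E=0] → run D
t=1: vr[D=512/263 E=0] → run E
t=2: vr[D=512/263 E=1] → run E
t=3: vr[D=512/263 E=2] → run D
t=4: vr[D=1024/263 E=2] → run E
t=5: vr[D=1024/263 E=3] → run E
t=6: vr[D=1024/263] → run D
t=7: vr[D=1536/263] → run D
t=8: vr[D=2048/263] → run D
t=9: vr[D=2560/263] → run D
t=10: vr[D=3072/263] → run D
t=11: vr[D=3584/263] → run D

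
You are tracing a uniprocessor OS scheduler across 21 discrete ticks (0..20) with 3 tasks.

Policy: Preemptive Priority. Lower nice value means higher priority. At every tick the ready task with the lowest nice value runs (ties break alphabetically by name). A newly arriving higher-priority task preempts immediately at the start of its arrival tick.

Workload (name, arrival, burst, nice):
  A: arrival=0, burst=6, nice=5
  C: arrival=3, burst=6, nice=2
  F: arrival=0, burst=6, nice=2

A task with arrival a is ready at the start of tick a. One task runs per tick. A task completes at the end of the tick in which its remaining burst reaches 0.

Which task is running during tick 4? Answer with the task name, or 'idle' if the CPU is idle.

running at tick 4 = C

t=0: ready={A,F} → run F
t=1: ready={A,F} → run F
t=2: ready={A,F} → run F
t=3: ready={A,C,F} → run C
t=4: ready={A,C,F} → run C
t=5: ready={A,C,F} → run C
t=6: ready={A,C,F} → run C
t=7: ready={A,C,F} → run C
t=8: ready={A,C,F} → run C
t=9: ready={A,F} → run F
t=10: ready={A,F} → run F
t=11: ready={A,F} → run F
t=12: ready={A} → run A
t=13: ready={A} → run A
t=14: ready={A} → run A
t=15: ready={A} → run A
t=16: ready={A} → run A
t=17: ready={A} → run A
t=18: (idle)
t=19: (idle)
t=20: (idle)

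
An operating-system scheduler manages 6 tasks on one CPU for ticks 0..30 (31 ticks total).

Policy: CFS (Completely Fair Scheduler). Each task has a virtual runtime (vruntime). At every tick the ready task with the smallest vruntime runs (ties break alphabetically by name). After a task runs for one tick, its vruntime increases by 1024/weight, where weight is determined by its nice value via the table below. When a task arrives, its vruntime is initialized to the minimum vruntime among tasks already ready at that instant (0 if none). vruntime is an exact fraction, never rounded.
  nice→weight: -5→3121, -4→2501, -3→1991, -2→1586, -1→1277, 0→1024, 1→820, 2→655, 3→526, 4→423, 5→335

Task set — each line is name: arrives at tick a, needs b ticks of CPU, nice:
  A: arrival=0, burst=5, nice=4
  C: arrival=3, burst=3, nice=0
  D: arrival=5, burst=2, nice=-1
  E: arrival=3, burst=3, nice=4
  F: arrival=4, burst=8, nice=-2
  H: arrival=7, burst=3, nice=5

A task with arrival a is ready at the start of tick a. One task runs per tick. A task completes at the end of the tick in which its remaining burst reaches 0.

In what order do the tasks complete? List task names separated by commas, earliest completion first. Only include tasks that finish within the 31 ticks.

completion order = D, C, A, F, E, H

t=0: vr[A=0] → run A
t=1: vr[A=1024/423] → run A
t=2: vr[A=2048/423] → run A
t=3: vr[A=1024/141 C=1024/141 E=1024/141] → run A
t=4: vr[A=4096/423 C=1024/141 E=1024/141 F=1024/141] → run C
t=5: vr[A=4096/423 C=1165/141 D=1024/141 E=1024/141 F=1024/141] → run D
t=6: vr[A=4096/423 C=1165/141 D=1452032/180057 E=1024/141 F=1024/141] → run E
t=7: vr[A=4096/423 C=1165/141 D=1452032/180057 E=4096/423 F=1024/141 H=1024/141] → run F
t=8: vr[A=4096/423 C=1165/141 D=1452032/180057 E=4096/423 F=884224/111813 H=1024/141] → run H
t=9: vr[A=4096/423 C=1165/141 D=1452032/180057 E=4096/423 F=884224/111813 H=487424/47235] → run F
t=10: vr[A=4096/423 C=1165/141 D=1452032/180057 E=4096/423 F=956416/111813 H=487424/47235] → run D
t=11: vr[A=4096/423 C=1165/141 E=4096/423 F=956416/111813 H=487424/47235] → run C
t=12: vr[A=4096/423 C=1306/141 E=4096/423 F=956416/111813 H=487424/47235] → run F
t=13: vr[A=4096/423 C=1306/141 E=4096/423 F=1028608/111813 H=487424/47235] → run F
t=14: vr[A=4096/423 C=1306/141 E=4096/423 F=1100800/111813 H=487424/47235] → run C
t=15: vr[A=4096/423 E=4096/423 F=1100800/111813 H=487424/47235] → run A
t=16: vr[E=4096/423 F=1100800/111813 H=487424/47235] → run E
t=17: vr[E=5120/423 F=1100800/111813 H=487424/47235] → run F
t=18: vr[E=5120/423 F=1172992/111813 H=487424/47235] → run H
t=19: vr[E=5120/423 F=1172992/111813 H=631808/47235] → run F
t=20: vr[E=5120/423 F=1245184/111813 H=631808/47235] → run F
t=21: vr[E=5120/423 F=1317376/111813 H=631808/47235] → run F
t=22: vr[E=5120/423 H=631808/47235] → run E
t=23: vr[H=631808/47235] → run H
t=24: (idle)
t=25: (idle)
t=26: (idle)
t=27: (idle)
t=28: (idle)
t=29: (idle)
t=30: (idle)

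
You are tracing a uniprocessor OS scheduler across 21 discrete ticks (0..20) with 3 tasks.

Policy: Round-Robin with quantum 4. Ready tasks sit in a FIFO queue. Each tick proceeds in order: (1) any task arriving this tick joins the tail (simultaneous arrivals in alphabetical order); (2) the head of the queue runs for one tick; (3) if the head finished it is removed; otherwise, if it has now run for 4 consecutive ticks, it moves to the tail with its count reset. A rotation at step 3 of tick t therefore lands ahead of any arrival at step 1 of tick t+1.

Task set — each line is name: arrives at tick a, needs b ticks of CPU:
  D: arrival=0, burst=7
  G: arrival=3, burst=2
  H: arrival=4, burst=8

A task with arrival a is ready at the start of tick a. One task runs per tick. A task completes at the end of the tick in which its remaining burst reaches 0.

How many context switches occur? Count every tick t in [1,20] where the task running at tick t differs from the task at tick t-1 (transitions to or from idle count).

context switches = 4

t=0: queue=[D] q_used=0 → run D
t=1: queue=[D] q_used=1 → run D
t=2: queue=[D] q_used=2 → run D
t=3: queue=[D,G] q_used=3 → run D
t=4: queue=[G,D,H] q_used=0 → run G
t=5: queue=[G,D,H] q_used=1 → run G
t=6: queue=[D,H] q_used=0 → run D
t=7: queue=[D,H] q_used=1 → run D
t=8: queue=[D,H] q_used=2 → run D
t=9: queue=[H] q_used=0 → run H
t=10: queue=[H] q_used=1 → run H
t=11: queue=[H] q_used=2 → run H
t=12: queue=[H] q_used=3 → run H
t=13: queue=[H] q_used=0 → run H
t=14: queue=[H] q_used=1 → run H
t=15: queue=[H] q_used=2 → run H
t=16: queue=[H] q_used=3 → run H
t=17: (idle)
t=18: (idle)
t=19: (idle)
t=20: (idle)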